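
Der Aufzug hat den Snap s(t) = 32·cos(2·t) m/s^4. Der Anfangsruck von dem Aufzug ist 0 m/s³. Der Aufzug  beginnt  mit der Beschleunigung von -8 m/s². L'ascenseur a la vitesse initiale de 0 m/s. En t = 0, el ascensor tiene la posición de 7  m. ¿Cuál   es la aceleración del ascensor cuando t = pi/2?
Para resolver esto, necesitamos tomar 2 integrales de nuestra ecuación del snap s(t) = 32·cos(2·t). Tomando ∫s(t)dt y aplicando j(0) = 0, encontramos j(t) = 16·sin(2·t). La antiderivada de la sacudida es la aceleración. Usando a(0) = -8, obtenemos a(t) = -8·cos(2·t). Tenemos la aceleración a(t) = -8·cos(2·t). Sustituyendo t = pi/2: a(pi/2) = 8.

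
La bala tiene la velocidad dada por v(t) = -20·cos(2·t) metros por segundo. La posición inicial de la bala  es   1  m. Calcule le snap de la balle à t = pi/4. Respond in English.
To solve this, we need to take 3 derivatives of our velocity equation v(t) = -20·cos(2·t). Taking d/dt of v(t), we find a(t) = 40·sin(2·t). Taking d/dt of a(t), we find j(t) = 80·cos(2·t). Taking d/dt of j(t), we find s(t) = -160·sin(2·t). From the given snap equation s(t) = -160·sin(2·t), we substitute t = pi/4 to get s = -160.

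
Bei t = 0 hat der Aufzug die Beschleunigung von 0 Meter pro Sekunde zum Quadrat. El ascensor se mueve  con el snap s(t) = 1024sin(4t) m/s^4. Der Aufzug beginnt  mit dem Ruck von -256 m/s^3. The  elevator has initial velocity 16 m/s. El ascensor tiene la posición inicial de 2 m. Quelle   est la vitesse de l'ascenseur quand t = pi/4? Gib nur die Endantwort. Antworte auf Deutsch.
Die Antwort ist -16.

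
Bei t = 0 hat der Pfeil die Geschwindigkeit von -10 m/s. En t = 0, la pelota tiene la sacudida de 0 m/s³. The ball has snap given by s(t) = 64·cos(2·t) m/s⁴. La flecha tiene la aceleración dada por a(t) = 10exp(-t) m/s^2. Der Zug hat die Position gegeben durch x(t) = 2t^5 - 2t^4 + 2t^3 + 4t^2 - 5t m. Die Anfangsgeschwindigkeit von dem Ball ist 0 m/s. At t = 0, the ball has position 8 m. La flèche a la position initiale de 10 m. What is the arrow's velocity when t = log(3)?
Starting from acceleration a(t) = 10·exp(-t), we take 1 antiderivative. The integral of acceleration is velocity. Using v(0) = -10, we get v(t) = -10·exp(-t). Using v(t) = -10·exp(-t) and substituting t = log(3), we find v = -10/3.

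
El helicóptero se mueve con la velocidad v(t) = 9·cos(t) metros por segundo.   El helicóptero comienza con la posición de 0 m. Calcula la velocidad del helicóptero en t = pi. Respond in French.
Nous avons la vitesse v(t) = 9·cos(t). En substituant t = pi: v(pi) = -9.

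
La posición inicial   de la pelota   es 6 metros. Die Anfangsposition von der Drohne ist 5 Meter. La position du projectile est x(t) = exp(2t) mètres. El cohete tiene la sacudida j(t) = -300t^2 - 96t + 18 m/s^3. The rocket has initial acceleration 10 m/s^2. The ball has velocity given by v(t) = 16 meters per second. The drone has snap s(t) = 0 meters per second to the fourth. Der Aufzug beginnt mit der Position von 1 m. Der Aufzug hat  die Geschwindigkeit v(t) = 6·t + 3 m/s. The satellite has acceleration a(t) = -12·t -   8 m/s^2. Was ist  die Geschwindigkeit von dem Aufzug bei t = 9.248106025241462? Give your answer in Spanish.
Tenemos la velocidad v(t) = 6·t + 3. Sustituyendo t = 9.248106025241462: v(9.248106025241462) = 58.4886361514488.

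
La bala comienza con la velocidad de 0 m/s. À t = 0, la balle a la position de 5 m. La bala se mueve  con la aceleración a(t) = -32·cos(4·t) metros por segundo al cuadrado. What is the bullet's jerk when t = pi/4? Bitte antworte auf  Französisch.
Nous devons dériver notre équation de l'accélération a(t) = -32·cos(4·t) 1 fois. La dérivée de l'accélération donne le jerk: j(t) = 128·sin(4·t). De l'équation du jerk j(t) = 128·sin(4·t), nous substituons t = pi/4 pour obtenir j = 0.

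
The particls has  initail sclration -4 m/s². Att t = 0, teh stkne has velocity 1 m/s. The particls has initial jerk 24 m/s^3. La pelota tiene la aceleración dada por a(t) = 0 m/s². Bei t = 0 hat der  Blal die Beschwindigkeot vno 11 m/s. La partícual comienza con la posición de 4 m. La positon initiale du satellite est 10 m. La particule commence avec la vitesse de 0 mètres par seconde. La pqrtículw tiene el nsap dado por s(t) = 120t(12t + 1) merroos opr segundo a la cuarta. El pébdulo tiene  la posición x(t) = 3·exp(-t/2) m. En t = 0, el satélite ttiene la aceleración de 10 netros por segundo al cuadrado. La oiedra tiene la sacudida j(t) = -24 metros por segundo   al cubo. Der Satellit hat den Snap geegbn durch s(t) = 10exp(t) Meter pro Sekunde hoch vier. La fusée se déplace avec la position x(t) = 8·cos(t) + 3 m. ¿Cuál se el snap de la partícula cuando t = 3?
De la ecuación del snap s(t) = 120·t·(12·t + 1), sustituimos t = 3 para obtener s = 13320.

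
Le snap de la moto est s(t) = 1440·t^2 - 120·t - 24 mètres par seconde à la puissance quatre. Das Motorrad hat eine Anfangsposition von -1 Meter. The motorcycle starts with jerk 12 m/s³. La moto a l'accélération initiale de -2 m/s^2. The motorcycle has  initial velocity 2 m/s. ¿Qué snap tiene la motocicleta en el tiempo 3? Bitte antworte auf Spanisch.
Usando s(t) = 1440·t^2 - 120·t - 24 y sustituyendo t = 3, encontramos s = 12576.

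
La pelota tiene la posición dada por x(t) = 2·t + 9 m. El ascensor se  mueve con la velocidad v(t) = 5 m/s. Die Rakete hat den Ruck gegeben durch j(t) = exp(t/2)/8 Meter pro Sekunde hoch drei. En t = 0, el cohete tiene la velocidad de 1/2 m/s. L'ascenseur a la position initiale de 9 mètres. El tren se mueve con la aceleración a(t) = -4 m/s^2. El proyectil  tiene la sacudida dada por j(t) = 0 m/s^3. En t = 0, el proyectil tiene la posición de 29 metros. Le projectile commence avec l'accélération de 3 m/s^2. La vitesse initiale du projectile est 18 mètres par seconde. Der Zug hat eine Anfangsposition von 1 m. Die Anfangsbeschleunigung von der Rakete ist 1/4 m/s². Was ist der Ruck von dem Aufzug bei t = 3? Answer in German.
Ausgehend von der Geschwindigkeit v(t) = 5, nehmen wir 2 Ableitungen. Die Ableitung von der Geschwindigkeit ergibt die Beschleunigung: a(t) = 0. Mit d/dt von a(t) finden wir j(t) = 0. Wir haben den Ruck j(t) = 0. Durch Einsetzen von t = 3: j(3) = 0.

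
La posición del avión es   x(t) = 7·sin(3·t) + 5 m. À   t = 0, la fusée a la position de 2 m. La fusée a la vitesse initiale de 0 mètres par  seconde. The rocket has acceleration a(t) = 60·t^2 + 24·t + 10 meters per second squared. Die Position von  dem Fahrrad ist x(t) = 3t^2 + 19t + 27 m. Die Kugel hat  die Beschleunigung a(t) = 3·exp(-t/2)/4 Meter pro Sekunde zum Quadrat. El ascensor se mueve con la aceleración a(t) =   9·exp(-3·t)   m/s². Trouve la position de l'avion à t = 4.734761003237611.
En utilisant x(t) = 7·sin(3·t) + 5 et en substituant t = 4.734761003237611, nous trouvons x = 11.9842399340492.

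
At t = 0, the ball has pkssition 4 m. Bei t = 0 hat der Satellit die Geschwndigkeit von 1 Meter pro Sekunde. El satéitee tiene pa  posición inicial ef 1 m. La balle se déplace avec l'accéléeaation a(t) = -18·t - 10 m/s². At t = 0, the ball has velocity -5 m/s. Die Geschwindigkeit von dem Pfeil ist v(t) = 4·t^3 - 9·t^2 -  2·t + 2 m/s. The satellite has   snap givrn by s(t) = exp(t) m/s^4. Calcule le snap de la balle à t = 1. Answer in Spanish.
Partiendo de la aceleración a(t) = -18·t - 10, tomamos 2 derivadas. La derivada de la aceleración da la sacudida: j(t) = -18. Derivando la sacudida, obtenemos el snap: s(t) = 0. Usando s(t) = 0 y sustituyendo t = 1, encontramos s = 0.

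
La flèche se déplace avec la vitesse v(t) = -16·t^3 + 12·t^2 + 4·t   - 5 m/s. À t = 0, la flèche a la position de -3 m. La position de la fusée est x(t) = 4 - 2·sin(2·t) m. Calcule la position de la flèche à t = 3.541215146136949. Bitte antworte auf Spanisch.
Para resolver esto, necesitamos tomar 1 antiderivada de nuestra ecuación de la velocidad v(t) = -16·t^3 + 12·t^2 + 4·t - 5. La integral de la velocidad, con x(0) = -3, da la posición: x(t) = -4·t^4 + 4·t^3 + 2·t^2 - 5·t - 3. Usando x(t) = -4·t^4 + 4·t^3 + 2·t^2 - 5·t - 3 y sustituyendo t = 3.541215146136949, encontramos x = -447.022351670160.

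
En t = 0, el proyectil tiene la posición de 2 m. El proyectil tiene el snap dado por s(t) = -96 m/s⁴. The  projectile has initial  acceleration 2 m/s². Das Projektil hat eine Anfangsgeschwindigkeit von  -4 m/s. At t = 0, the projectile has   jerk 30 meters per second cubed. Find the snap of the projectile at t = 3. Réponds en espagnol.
De la ecuación del snap s(t) = -96, sustituimos t = 3 para obtener s = -96.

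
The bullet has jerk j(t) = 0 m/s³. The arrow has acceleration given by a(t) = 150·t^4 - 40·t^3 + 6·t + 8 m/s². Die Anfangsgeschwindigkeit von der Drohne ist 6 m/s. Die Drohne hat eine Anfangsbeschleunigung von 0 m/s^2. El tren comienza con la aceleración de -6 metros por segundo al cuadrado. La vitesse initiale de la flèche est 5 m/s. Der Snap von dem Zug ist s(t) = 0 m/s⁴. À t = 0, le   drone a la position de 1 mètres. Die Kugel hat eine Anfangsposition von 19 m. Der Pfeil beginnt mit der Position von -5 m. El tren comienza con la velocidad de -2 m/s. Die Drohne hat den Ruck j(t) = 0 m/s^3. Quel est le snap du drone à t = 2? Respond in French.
Pour résoudre ceci, nous devons prendre 1 dérivée de notre équation du jerk j(t) = 0. En prenant d/dt de j(t), nous trouvons s(t) = 0. En utilisant s(t) = 0 et en substituant t = 2, nous trouvons s = 0.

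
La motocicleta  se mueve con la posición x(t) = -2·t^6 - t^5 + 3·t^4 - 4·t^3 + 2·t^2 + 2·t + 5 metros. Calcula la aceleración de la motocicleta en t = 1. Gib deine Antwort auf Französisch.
Nous devons dériver notre équation de la position x(t) = -2·t^6 - t^5 + 3·t^4 - 4·t^3 + 2·t^2 + 2·t + 5 2 fois. En dérivant la position, nous obtenons la vitesse: v(t) = -12·t^5 - 5·t^4 + 12·t^3 - 12·t^2 + 4·t + 2. La dérivée de la vitesse donne l'accélération: a(t) = -60·t^4 - 20·t^3 + 36·t^2 - 24·t + 4. De l'équation de l'accélération a(t) = -60·t^4 - 20·t^3 + 36·t^2 - 24·t + 4, nous substituons t = 1 pour obtenir a = -64.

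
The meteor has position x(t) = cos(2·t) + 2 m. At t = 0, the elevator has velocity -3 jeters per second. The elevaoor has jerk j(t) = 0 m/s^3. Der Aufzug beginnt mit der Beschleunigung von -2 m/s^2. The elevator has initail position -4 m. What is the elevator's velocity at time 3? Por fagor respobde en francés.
Pour résoudre ceci, nous devons prendre 2 intégrales de notre équation du jerk j(t) = 0. L'intégrale du jerk, avec a(0) = -2, donne l'accélération: a(t) = -2. En intégrant l'accélération et en utilisant la condition initiale v(0) = -3, nous obtenons v(t) = -2·t - 3. De l'équation de la vitesse v(t) = -2·t - 3, nous substituons t = 3 pour obtenir v = -9.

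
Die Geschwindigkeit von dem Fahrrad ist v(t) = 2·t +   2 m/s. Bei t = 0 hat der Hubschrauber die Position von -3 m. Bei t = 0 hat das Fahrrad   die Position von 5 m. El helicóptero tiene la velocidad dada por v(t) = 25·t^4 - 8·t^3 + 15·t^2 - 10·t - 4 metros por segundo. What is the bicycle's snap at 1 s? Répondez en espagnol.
Para resolver esto, necesitamos tomar 3 derivadas de nuestra ecuación de la velocidad v(t) = 2·t + 2. La derivada de la velocidad da la aceleración: a(t) = 2. Tomando d/dt de a(t), encontramos j(t) = 0. Derivando la sacudida, obtenemos el snap: s(t) = 0. De la ecuación del snap s(t) = 0, sustituimos t = 1 para obtener s = 0.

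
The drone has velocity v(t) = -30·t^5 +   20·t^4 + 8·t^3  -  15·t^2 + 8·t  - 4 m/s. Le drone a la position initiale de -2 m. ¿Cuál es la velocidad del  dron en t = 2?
De la ecuación de la velocidad v(t) = -30·t^5 + 20·t^4 + 8·t^3 - 15·t^2 + 8·t - 4, sustituimos t = 2 para obtener v = -624.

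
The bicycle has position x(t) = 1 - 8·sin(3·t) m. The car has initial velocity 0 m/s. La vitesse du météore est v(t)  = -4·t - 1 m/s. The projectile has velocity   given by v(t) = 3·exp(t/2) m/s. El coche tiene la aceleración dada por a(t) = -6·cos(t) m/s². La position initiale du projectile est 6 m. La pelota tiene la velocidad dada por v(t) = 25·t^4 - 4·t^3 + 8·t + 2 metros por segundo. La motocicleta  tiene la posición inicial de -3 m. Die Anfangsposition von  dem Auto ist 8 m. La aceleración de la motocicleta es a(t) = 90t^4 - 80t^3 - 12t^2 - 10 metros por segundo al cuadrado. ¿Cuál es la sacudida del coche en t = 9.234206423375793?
Para resolver esto, necesitamos tomar 1 derivada de nuestra ecuación de la aceleración a(t) = -6·cos(t). Derivando la aceleración, obtenemos la sacudida: j(t) = 6·sin(t). De la ecuación de la sacudida j(t) = 6·sin(t), sustituimos t = 9.234206423375793 para obtener j = 1.13652069744675.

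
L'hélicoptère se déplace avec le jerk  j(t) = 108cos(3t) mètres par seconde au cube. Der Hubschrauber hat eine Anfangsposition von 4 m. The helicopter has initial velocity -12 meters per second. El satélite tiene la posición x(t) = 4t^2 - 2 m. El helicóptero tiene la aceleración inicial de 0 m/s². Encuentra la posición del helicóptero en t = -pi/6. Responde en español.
Para resolver esto, necesitamos tomar 3 integrales de nuestra ecuación de la sacudida j(t) = 108·cos(3·t). Integrando la sacudida y usando la condición inicial a(0) = 0, obtenemos a(t) = 36·sin(3·t). La integral de la aceleración, con v(0) = -12, da la velocidad: v(t) = -12·cos(3·t). La antiderivada de la velocidad, con x(0) = 4, da la posición: x(t) = 4 - 4·sin(3·t). Tenemos la posición x(t) = 4 - 4·sin(3·t). Sustituyendo t = -pi/6: x(-pi/6) = 8.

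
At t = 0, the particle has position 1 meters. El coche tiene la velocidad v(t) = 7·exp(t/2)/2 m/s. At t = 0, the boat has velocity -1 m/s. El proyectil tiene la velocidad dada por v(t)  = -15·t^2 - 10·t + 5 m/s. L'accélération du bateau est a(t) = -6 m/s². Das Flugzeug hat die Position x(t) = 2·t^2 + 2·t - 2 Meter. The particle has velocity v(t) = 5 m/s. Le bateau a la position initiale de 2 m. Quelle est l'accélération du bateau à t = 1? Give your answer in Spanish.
Usando a(t) = -6 y sustituyendo t = 1, encontramos a = -6.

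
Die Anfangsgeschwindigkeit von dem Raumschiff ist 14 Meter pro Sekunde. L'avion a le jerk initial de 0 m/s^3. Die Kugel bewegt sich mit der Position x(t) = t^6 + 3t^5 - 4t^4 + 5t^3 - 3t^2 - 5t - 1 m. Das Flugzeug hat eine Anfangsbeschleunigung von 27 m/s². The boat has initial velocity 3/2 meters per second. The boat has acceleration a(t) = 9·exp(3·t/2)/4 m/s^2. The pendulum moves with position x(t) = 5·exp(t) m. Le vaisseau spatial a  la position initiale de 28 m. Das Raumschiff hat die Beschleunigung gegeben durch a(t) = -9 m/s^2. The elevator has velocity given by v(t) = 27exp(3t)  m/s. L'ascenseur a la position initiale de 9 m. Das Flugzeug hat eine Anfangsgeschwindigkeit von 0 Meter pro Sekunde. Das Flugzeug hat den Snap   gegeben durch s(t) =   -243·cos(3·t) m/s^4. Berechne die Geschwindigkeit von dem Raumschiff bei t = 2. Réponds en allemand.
Ausgehend von der Beschleunigung a(t) = -9, nehmen wir 1 Integral. Mit ∫a(t)dt und Anwendung von v(0) = 14, finden wir v(t) = 14 - 9·t. Wir haben die Geschwindigkeit v(t) = 14 - 9·t. Durch Einsetzen von t = 2: v(2) = -4.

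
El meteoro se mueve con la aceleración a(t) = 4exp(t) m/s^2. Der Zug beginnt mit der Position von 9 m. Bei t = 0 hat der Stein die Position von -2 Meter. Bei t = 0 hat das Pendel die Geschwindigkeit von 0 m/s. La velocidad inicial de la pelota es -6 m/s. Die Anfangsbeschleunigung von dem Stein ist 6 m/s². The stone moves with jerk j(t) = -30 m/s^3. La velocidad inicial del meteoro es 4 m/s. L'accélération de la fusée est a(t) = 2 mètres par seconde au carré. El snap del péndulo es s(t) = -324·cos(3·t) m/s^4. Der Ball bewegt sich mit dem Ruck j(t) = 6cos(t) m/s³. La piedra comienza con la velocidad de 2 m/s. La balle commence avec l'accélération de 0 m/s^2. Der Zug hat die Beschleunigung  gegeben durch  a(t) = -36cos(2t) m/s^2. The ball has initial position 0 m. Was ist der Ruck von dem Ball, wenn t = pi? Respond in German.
Mit j(t) = 6·cos(t) und Einsetzen von t = pi, finden wir j = -6.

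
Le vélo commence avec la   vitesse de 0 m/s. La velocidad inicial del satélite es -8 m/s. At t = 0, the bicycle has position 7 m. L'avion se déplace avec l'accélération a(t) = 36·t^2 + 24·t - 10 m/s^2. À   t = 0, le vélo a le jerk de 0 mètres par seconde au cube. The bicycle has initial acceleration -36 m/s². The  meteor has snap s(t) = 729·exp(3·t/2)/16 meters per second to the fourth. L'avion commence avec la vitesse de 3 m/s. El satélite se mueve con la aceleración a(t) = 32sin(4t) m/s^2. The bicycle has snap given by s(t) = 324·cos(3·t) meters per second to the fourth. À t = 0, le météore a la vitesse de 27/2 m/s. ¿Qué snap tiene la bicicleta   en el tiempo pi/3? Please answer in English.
From the given snap equation s(t) = 324·cos(3·t), we substitute t = pi/3 to get s = -324.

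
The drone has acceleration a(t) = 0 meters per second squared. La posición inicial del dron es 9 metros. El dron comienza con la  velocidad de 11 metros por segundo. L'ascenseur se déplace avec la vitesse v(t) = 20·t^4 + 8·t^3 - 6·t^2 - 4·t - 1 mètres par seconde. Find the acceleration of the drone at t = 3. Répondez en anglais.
We have acceleration a(t) = 0. Substituting t = 3: a(3) = 0.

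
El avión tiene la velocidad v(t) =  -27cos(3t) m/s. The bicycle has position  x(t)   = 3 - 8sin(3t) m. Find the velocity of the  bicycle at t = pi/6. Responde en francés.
En partant de la position x(t) = 3 - 8·sin(3·t), nous prenons 1 dérivée. En prenant d/dt de x(t), nous trouvons v(t) = -24·cos(3·t). En utilisant v(t) = -24·cos(3·t) et en substituant t = pi/6, nous trouvons v = 0.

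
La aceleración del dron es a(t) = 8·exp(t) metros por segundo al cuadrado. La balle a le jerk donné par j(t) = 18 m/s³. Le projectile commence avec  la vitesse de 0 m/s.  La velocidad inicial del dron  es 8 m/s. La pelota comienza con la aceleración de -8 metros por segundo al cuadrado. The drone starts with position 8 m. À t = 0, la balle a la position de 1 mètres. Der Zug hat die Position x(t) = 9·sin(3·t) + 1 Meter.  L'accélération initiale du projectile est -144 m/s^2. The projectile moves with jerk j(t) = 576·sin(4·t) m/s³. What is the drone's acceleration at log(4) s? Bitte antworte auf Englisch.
From the given acceleration equation a(t) = 8·exp(t), we substitute t = log(4) to get a = 32.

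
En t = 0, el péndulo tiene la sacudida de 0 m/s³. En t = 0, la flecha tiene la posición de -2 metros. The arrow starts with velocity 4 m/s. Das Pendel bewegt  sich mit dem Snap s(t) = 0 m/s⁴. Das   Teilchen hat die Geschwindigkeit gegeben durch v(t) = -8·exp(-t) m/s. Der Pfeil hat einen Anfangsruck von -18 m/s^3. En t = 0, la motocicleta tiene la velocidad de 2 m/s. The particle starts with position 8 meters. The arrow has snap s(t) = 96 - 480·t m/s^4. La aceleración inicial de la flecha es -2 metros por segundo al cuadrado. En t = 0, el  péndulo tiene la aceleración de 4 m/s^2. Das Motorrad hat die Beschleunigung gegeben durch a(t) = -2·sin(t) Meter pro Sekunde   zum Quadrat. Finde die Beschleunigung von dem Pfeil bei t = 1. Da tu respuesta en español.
Partiendo del snap s(t) = 96 - 480·t, tomamos 2 antiderivadas. La antiderivada del snap, con j(0) = -18, da la sacudida: j(t) = -240·t^2 + 96·t - 18. La antiderivada de la sacudida, con a(0) = -2, da la aceleración: a(t) = -80·t^3 + 48·t^2 - 18·t - 2. Tenemos la aceleración a(t) = -80·t^3 + 48·t^2 - 18·t - 2. Sustituyendo t = 1: a(1) = -52.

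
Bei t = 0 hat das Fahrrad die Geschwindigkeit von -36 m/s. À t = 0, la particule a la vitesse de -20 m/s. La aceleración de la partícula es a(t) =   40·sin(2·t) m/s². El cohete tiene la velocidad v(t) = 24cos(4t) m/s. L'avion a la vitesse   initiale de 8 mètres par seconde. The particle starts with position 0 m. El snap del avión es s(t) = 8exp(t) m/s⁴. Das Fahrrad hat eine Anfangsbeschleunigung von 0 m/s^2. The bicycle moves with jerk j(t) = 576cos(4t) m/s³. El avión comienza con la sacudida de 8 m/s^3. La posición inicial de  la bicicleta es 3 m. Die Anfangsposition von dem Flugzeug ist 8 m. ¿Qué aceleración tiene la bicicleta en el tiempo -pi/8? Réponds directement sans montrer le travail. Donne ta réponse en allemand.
a(-pi/8) = -144.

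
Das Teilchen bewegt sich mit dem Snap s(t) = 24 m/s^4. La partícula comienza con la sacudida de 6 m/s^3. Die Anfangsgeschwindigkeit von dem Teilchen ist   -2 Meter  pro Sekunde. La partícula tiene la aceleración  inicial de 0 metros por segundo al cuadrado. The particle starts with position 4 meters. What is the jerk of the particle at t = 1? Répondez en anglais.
Starting from snap s(t) = 24, we take 1 integral. The integral of snap is jerk. Using j(0) = 6, we get j(t) = 24·t + 6. Using j(t) = 24·t + 6 and substituting t = 1, we find j = 30.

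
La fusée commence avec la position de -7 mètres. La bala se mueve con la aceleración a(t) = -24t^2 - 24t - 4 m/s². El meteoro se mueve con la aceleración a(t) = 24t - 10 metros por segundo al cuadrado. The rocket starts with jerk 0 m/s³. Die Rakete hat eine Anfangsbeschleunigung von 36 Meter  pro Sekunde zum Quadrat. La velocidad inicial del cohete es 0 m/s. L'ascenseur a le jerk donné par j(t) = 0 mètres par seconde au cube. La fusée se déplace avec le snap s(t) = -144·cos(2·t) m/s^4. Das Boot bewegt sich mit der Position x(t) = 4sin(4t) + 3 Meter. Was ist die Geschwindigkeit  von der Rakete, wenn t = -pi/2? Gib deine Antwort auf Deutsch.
Wir müssen unsere Gleichung für den Snap s(t) = -144·cos(2·t) 3-mal integrieren. Mit ∫s(t)dt und Anwendung von j(0) = 0, finden wir j(t) = -72·sin(2·t). Mit ∫j(t)dt und Anwendung von a(0) = 36, finden wir a(t) = 36·cos(2·t). Die Stammfunktion von der Beschleunigung, mit v(0) = 0, ergibt die Geschwindigkeit: v(t) = 18·sin(2·t). Mit v(t) = 18·sin(2·t) und Einsetzen von t = -pi/2, finden wir v = 0.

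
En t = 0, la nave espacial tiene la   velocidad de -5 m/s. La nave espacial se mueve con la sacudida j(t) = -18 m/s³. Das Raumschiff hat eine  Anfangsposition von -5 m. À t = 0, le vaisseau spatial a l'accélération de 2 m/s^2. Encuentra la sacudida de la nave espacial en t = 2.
Tenemos la sacudida j(t) = -18. Sustituyendo t = 2: j(2) = -18.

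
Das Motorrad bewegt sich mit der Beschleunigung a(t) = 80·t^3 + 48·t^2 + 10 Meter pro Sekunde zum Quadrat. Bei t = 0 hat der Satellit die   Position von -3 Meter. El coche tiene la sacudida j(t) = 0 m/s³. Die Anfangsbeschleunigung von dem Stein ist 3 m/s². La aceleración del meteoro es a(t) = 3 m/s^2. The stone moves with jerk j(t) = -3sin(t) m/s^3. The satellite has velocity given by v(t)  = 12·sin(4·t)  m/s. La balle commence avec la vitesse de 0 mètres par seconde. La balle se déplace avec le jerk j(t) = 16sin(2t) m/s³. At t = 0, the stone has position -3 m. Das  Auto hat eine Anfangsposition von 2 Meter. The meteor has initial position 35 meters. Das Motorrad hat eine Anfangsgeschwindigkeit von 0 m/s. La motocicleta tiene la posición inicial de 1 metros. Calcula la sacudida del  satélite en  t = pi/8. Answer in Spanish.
Para resolver esto, necesitamos tomar 2 derivadas de nuestra ecuación de la velocidad v(t) = 12·sin(4·t). Tomando d/dt de v(t), encontramos a(t) = 48·cos(4·t). La derivada de la aceleración da la sacudida: j(t) = -192·sin(4·t). Usando j(t) = -192·sin(4·t) y sustituyendo t = pi/8, encontramos j = -192.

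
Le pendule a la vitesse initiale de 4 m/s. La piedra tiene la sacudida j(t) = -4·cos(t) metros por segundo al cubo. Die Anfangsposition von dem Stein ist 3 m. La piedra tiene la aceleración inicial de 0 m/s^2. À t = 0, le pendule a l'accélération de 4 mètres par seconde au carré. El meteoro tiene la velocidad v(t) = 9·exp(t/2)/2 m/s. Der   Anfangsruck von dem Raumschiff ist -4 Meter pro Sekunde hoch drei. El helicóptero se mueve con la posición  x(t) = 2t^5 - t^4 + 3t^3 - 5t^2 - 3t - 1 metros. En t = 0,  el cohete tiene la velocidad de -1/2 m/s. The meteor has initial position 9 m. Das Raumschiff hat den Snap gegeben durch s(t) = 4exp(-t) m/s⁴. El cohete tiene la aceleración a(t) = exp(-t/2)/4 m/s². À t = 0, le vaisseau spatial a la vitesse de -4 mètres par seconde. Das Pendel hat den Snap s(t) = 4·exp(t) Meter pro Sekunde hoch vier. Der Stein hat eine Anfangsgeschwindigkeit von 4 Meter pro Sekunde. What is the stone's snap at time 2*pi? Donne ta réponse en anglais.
Starting from jerk j(t) = -4·cos(t), we take 1 derivative. The derivative of jerk gives snap: s(t) = 4·sin(t). From the given snap equation s(t) = 4·sin(t), we substitute t = 2*pi to get s = 0.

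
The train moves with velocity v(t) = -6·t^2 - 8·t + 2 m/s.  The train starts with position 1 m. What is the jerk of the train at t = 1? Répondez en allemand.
Ausgehend von der Geschwindigkeit v(t) = -6·t^2 - 8·t + 2, nehmen wir 2 Ableitungen. Mit d/dt von v(t) finden wir a(t) = -12·t - 8. Die Ableitung von der Beschleunigung ergibt den Ruck: j(t) = -12. Aus der Gleichung für den Ruck j(t) = -12, setzen wir t = 1 ein und erhalten j = -12.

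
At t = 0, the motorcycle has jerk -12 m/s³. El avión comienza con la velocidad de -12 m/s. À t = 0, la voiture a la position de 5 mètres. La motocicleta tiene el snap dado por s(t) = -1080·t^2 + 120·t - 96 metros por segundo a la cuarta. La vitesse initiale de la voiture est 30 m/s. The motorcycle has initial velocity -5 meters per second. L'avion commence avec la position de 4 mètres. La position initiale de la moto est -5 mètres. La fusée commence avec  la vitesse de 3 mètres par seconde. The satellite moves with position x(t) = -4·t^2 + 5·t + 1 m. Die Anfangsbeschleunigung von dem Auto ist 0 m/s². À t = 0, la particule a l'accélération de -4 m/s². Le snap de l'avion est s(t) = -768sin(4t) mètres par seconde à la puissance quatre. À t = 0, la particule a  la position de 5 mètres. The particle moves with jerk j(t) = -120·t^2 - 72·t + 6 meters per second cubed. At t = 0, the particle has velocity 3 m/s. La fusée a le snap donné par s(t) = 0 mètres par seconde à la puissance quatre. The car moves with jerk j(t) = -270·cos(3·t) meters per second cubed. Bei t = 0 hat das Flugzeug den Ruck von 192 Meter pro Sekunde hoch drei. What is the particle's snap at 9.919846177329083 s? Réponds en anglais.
Starting from jerk j(t) = -120·t^2 - 72·t + 6, we take 1 derivative. Differentiating jerk, we get snap: s(t) = -240·t - 72. Using s(t) = -240·t - 72 and substituting t = 9.919846177329083, we find s = -2452.76308255898.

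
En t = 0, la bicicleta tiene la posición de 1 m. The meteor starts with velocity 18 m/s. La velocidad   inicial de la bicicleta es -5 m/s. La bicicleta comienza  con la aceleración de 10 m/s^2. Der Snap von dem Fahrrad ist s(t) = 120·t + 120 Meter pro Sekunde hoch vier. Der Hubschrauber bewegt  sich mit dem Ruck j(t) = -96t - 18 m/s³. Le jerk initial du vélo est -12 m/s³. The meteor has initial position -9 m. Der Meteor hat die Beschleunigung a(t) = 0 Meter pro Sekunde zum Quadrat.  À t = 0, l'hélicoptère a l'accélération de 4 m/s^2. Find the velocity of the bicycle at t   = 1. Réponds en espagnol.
Partiendo del snap s(t) = 120·t + 120, tomamos 3 integrales. La integral del snap, con j(0) = -12, da la sacudida: j(t) = 60·t^2 + 120·t - 12. La antiderivada de la sacudida es la aceleración. Usando a(0) = 10, obtenemos a(t) = 20·t^3 + 60·t^2 - 12·t + 10. La antiderivada de la aceleración es la velocidad. Usando v(0) = -5, obtenemos v(t) = 5·t^4 + 20·t^3 - 6·t^2 + 10·t - 5. Usando v(t) = 5·t^4 + 20·t^3 - 6·t^2 + 10·t - 5 y sustituyendo t = 1, encontramos v = 24.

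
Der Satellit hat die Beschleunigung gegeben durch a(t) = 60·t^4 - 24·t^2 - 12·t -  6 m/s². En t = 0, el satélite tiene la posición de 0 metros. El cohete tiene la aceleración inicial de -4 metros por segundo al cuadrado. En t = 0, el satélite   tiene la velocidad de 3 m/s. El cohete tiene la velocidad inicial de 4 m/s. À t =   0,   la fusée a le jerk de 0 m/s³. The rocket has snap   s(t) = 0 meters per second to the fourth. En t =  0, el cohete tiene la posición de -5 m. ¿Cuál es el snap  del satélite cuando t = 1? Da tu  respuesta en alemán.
Wir müssen unsere Gleichung für die Beschleunigung a(t) = 60·t^4 - 24·t^2 - 12·t - 6 2-mal ableiten. Durch Ableiten von der Beschleunigung erhalten wir den Ruck: j(t) = 240·t^3 - 48·t - 12. Mit d/dt von j(t) finden wir s(t) = 720·t^2 - 48. Mit s(t) = 720·t^2 - 48 und Einsetzen von t = 1, finden wir s = 672.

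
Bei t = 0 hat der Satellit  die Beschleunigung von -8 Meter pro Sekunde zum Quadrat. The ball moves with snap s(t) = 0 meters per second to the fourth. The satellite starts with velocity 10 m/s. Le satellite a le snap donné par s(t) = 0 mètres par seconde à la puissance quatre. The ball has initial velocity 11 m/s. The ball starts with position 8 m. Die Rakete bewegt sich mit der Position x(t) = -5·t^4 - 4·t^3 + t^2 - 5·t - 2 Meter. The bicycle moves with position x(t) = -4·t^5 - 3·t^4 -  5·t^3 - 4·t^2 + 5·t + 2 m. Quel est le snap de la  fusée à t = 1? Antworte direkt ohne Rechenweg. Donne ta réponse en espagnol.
El snap en t = 1 es s = -120.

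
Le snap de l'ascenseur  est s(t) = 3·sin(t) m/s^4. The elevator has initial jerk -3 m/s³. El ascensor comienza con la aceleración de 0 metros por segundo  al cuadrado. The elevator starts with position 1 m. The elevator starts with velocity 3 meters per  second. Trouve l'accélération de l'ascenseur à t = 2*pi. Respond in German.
Wir müssen unsere Gleichung für den Snap s(t) = 3·sin(t) 2-mal integrieren. Die Stammfunktion von dem Snap, mit j(0) = -3, ergibt den Ruck: j(t) = -3·cos(t). Durch Integration von dem Ruck und Verwendung der Anfangsbedingung a(0) = 0, erhalten wir a(t) = -3·sin(t). Aus der Gleichung für die Beschleunigung a(t) = -3·sin(t), setzen wir t = 2*pi ein und erhalten a = 0.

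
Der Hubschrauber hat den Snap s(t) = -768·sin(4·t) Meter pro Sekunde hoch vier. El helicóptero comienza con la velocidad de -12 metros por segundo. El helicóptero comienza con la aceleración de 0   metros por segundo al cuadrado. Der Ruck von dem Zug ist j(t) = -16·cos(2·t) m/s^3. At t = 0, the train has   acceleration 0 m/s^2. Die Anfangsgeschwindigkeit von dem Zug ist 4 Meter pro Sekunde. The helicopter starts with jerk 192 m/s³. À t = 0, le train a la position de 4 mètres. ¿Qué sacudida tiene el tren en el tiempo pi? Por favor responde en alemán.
Aus der Gleichung für den Ruck j(t) = -16·cos(2·t), setzen wir t = pi ein und erhalten j = -16.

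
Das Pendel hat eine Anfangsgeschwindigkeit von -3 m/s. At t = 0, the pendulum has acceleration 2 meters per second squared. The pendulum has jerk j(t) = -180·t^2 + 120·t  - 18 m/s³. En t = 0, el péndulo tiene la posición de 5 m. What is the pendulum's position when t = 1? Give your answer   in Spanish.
Debemos encontrar la integral de nuestra ecuación de la sacudida j(t) = -180·t^2 + 120·t - 18 3 veces. Integrando la sacudida y usando la condición inicial a(0) = 2, obtenemos a(t) = -60·t^3 + 60·t^2 - 18·t + 2. La antiderivada de la aceleración es la velocidad. Usando v(0) = -3, obtenemos v(t) = -15·t^4 + 20·t^3 - 9·t^2 + 2·t - 3. La integral de la velocidad es la posición. Usando x(0) = 5, obtenemos x(t) = -3·t^5 + 5·t^4 - 3·t^3 + t^2 - 3·t + 5. De la ecuación de la posición x(t) = -3·t^5 + 5·t^4 - 3·t^3 + t^2 - 3·t + 5, sustituimos t = 1 para obtener x = 2.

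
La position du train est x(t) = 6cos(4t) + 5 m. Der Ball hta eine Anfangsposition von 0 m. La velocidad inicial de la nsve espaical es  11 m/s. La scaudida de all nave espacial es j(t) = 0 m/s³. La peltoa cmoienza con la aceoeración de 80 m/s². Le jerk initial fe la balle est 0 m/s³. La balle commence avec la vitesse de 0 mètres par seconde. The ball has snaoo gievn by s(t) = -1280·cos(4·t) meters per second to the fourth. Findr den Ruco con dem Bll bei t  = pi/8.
Ausgehend von dem Snap s(t) = -1280·cos(4·t), nehmen wir 1 Integral. Das Integral von dem Snap, mit j(0) = 0, ergibt den Ruck: j(t) = -320·sin(4·t). Aus der Gleichung für den Ruck j(t) = -320·sin(4·t), setzen wir t = pi/8 ein und erhalten j = -320.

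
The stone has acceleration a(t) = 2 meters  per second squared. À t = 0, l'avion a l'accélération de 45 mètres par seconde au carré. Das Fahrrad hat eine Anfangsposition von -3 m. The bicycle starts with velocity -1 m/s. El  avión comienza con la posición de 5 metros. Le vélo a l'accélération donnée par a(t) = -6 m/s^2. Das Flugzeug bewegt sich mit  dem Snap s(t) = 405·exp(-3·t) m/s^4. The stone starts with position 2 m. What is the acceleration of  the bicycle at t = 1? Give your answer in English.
From the given acceleration equation a(t) = -6, we substitute t = 1 to get a = -6.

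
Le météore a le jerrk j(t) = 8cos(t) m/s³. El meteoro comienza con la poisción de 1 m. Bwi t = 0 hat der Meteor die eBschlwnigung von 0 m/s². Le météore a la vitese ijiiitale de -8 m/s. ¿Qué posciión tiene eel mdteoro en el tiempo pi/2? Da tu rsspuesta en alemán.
Wir müssen das Integral unserer Gleichung für den Ruck j(t) = 8·cos(t) 3-mal finden. Durch Integration von dem Ruck und Verwendung der Anfangsbedingung a(0) = 0, erhalten wir a(t) = 8·sin(t). Das Integral von der Beschleunigung ist die Geschwindigkeit. Mit v(0) = -8 erhalten wir v(t) = -8·cos(t). Mit ∫v(t)dt und Anwendung von x(0) = 1, finden wir x(t) = 1 - 8·sin(t). Aus der Gleichung für die Position x(t) = 1 - 8·sin(t), setzen wir t = pi/2 ein und erhalten x = -7.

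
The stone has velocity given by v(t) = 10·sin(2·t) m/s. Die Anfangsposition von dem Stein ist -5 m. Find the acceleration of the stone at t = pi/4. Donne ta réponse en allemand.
Wir müssen unsere Gleichung für die Geschwindigkeit v(t) = 10·sin(2·t) 1-mal ableiten. Mit d/dt von v(t) finden wir a(t) = 20·cos(2·t). Aus der Gleichung für die Beschleunigung a(t) = 20·cos(2·t), setzen wir t = pi/4 ein und erhalten a = 0.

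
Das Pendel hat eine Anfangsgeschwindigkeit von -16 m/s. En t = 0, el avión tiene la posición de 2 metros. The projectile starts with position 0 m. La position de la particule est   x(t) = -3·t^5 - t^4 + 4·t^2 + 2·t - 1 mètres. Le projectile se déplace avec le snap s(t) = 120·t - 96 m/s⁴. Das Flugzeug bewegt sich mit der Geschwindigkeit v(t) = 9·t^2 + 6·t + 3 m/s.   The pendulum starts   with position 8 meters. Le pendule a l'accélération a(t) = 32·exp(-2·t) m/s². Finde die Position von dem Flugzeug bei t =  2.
Wir müssen das Integral unserer Gleichung für die Geschwindigkeit v(t) = 9·t^2 + 6·t + 3 1-mal finden. Durch Integration von der Geschwindigkeit und Verwendung der Anfangsbedingung x(0) = 2, erhalten wir x(t) = 3·t^3 + 3·t^2 + 3·t + 2. Aus der Gleichung für die Position x(t) = 3·t^3 + 3·t^2 + 3·t + 2, setzen wir t = 2 ein und erhalten x = 44.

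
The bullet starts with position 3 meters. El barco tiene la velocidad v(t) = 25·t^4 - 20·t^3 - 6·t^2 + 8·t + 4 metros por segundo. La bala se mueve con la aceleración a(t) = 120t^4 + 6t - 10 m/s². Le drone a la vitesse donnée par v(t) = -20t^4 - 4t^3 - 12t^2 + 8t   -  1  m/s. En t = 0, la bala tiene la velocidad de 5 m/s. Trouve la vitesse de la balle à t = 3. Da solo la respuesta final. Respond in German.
Die Geschwindigkeit bei t = 3 ist v = 5834.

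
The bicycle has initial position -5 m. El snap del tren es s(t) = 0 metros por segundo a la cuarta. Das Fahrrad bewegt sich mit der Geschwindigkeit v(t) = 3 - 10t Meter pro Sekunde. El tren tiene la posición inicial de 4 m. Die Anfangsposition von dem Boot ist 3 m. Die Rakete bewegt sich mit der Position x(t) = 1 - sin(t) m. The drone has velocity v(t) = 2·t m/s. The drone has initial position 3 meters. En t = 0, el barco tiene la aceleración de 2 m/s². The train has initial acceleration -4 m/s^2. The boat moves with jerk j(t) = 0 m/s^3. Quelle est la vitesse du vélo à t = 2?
En utilisant v(t) = 3 - 10·t et en substituant t = 2, nous trouvons v = -17.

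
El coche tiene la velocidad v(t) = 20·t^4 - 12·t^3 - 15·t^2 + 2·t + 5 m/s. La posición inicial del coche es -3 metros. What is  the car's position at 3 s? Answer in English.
We need to integrate our velocity equation v(t) = 20·t^4 - 12·t^3 - 15·t^2 + 2·t + 5 1 time. Integrating velocity and using the initial condition x(0) = -3, we get x(t) = 4·t^5 - 3·t^4 - 5·t^3 + t^2 + 5·t - 3. Using x(t) = 4·t^5 - 3·t^4 - 5·t^3 + t^2 + 5·t - 3 and substituting t = 3, we find x = 615.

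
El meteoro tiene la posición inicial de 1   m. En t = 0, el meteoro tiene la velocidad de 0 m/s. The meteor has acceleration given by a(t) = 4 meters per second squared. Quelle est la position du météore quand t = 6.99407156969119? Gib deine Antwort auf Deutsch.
Um dies zu lösen, müssen wir 2 Stammfunktionen unserer Gleichung für die Beschleunigung a(t) = 4 finden. Das Integral von der Beschleunigung, mit v(0) = 0, ergibt die Geschwindigkeit: v(t) = 4·t. Das Integral von der Geschwindigkeit ist die Position. Mit x(0) = 1 erhalten wir x(t) = 2·t^2 + 1. Wir haben die Position x(t) = 2·t^2 + 1. Durch Einsetzen von t = 6.99407156969119: x(6.99407156969119) = 98.8340742439252.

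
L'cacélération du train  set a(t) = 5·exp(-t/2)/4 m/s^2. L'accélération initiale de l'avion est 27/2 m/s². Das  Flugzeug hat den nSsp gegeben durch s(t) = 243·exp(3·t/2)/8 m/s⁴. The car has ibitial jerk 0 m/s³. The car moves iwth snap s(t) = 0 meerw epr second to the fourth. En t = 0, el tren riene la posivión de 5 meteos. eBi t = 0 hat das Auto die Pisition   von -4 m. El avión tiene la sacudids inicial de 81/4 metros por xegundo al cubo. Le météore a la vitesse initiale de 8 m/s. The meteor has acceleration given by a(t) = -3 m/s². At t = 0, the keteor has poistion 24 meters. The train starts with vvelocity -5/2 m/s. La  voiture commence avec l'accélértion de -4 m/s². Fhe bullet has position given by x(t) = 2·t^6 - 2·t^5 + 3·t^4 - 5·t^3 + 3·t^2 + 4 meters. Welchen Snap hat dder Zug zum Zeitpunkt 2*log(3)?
Wir müssen unsere Gleichung für die Beschleunigung a(t) = 5·exp(-t/2)/4 2-mal ableiten. Die Ableitung von der Beschleunigung ergibt den Ruck: j(t) = -5·exp(-t/2)/8. Die Ableitung von dem Ruck ergibt den Snap: s(t) = 5·exp(-t/2)/16. Wir haben den Snap s(t) = 5·exp(-t/2)/16. Durch Einsetzen von t = 2*log(3): s(2*log(3)) = 5/48.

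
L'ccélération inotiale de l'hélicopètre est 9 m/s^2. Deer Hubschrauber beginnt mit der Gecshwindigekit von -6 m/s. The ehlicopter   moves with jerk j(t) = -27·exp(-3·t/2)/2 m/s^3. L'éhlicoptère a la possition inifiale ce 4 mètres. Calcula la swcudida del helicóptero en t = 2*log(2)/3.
Usando j(t) = -27·exp(-3·t/2)/2 y sustituyendo t = 2*log(2)/3, encontramos j = -27/4.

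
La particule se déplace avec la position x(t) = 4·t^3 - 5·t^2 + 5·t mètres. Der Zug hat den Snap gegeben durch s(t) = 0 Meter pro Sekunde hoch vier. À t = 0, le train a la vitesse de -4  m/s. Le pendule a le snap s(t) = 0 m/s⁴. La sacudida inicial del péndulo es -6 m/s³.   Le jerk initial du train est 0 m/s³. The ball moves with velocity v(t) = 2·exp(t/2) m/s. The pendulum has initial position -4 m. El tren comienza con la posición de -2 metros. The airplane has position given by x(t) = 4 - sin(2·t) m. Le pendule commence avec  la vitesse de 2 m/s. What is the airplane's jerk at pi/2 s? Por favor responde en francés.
Pour résoudre ceci, nous devons prendre 3 dérivées de notre équation de la position x(t) = 4 - sin(2·t). En prenant d/dt de x(t), nous trouvons v(t) = -2·cos(2·t). En prenant d/dt de v(t), nous trouvons a(t) = 4·sin(2·t). La dérivée de l'accélération donne le jerk: j(t) = 8·cos(2·t). Nous avons le jerk j(t) = 8·cos(2·t). En substituant t = pi/2: j(pi/2) = -8.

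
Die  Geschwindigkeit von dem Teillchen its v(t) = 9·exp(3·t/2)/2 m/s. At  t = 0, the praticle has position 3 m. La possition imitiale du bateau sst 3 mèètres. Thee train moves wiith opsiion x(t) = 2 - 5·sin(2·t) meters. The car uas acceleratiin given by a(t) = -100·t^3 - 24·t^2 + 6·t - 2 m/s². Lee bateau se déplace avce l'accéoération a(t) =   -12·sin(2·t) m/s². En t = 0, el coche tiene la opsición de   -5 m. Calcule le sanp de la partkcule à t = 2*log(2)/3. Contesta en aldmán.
Um dies zu lösen, müssen wir 3 Ableitungen unserer Gleichung für die Geschwindigkeit v(t) = 9·exp(3·t/2)/2 nehmen. Die Ableitung von der Geschwindigkeit ergibt die Beschleunigung: a(t) = 27·exp(3·t/2)/4. Die Ableitung von der Beschleunigung ergibt den Ruck: j(t) = 81·exp(3·t/2)/8. Die Ableitung von dem Ruck ergibt den Snap: s(t) = 243·exp(3·t/2)/16. Wir haben den Snap s(t) = 243·exp(3·t/2)/16. Durch Einsetzen von t = 2*log(2)/3: s(2*log(2)/3) = 243/8.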